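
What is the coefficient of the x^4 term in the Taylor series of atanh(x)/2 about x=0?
Expand to order 4: atanh(x)/2 = x^3/6 + x/2 + O(x^5).
The coefficient of x^4 is 0.

Final answer: 0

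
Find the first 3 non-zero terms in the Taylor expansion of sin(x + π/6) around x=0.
-x^2/4 + √(3)·x/2 + 1/2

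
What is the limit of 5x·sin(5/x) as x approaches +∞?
As x → +∞: let u = 5/x → 0⁺; then 5·x·sin(5/x) = 5·5·sin(u)/u → 5·5·1 = 25.
Limit = 25.

Final answer: 25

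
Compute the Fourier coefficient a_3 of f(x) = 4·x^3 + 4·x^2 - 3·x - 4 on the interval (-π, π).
a_3 = (1/π) ∫_{-π}^{π} f(x)·cos(3x) dx.
Evaluate the integral (use parity and integration by parts as needed): a_3 = -16/9.

Final answer: -16/9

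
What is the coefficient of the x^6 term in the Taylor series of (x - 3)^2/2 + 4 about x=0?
Expand to order 6: (x - 3)^2/2 + 4 = x^2/2 - 3·x + 17/2 + O(x^7).
The coefficient of x^6 is 0.

Final answer: 0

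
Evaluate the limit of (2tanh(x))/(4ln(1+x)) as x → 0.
Both numerator and denominator → 0 as x → 0; this is a 0/0 indeterminate form.
Expand each to leading order near x = 0: numerator ~ 2·x, denominator ~ 4·x.
The limit of the ratio is 1/2.

Final answer: 1/2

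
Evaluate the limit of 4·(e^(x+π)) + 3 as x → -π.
Direct substitution at x = -π gives 7.

Final answer: 7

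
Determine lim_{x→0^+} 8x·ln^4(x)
This is a 0·∞ indeterminate form at x → 0⁺.
Rewrite the product as 8·ln^4(x) / x^(-1) and apply L'Hôpital, or use the standard hierarchy x^(-1) ≫ |ln x|^4 as x → 0⁺.
The indeterminate product → 0, so the limit = 0.

Final answer: 0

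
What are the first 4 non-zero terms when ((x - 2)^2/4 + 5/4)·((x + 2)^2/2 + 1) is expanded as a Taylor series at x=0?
x^4/8 - x^2/8 + 3·x/2 + 27/4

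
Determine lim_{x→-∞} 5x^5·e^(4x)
This is a 0·∞ indeterminate form at x → -∞.
Rewrite the product as 5x^5 / e^(-4x) (an ∞/∞ form) and apply L'Hôpital, or use the standard hierarchy e^(4|x|) ≫ |x^5| as x → -∞.
The indeterminate product → 0, so the limit = 0.

Final answer: 0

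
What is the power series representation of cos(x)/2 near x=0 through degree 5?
x^4/48 - x^2/4 + 1/2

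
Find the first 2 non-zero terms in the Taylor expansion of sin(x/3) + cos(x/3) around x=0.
x/3 + 1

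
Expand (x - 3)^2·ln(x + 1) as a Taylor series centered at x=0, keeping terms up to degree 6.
-59·x^6/20 + 109·x^5/30 - 19·x^4/4 + 7·x^3 - 21·x^2/2 + 9·x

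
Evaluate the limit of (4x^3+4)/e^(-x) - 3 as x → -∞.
The quotient is an ∞/∞ indeterminate form as x → -∞.
Compare growth rates of the dominant terms (exponentials ≫ polynomials ≫ logarithms), or apply L'Hôpital's rule; the quotient → 0.
Adding the constant: 0 - 3 = -3. Limit = -3.

Final answer: -3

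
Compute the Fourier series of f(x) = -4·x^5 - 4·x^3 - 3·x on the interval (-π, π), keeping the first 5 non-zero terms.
(-918 - 8·π^4 + 152·π^2)·sin(x) + (-16·π^2 + 27 + 4·π^4)·sin(2·x) + (-8·π^4/3 - 338/81 + 88·π^2/27)·sin(3·x) + (-π^2/2 + 27/16 + 2·π^4)·sin(4·x) + (-8·π^4/5 - 8·π^2/25 - 702/625)·sin(5·x)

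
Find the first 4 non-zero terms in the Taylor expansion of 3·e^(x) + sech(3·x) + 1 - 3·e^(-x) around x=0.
x^3 - 9·x^2/2 + 6·x + 2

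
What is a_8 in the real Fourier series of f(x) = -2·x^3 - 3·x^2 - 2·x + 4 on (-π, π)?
a_8 = (1/π) ∫_{-π}^{π} f(x)·cos(8x) dx.
Evaluate the integral (use parity and integration by parts as needed): a_8 = -3/16.

Final answer: -3/16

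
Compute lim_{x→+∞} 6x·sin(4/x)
As x → +∞: let u = 4/x → 0⁺; then 6·x·sin(4/x) = 6·4·sin(u)/u → 6·4·1 = 24.
Limit = 24.

Final answer: 24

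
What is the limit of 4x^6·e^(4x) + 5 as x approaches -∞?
The product is a 0·∞ indeterminate form at x → -∞.
Rewrite the product as 4x^6 / e^(-4x) (an ∞/∞ form) and apply L'Hôpital, or use the standard hierarchy e^(4|x|) ≫ |x^6| as x → -∞.
The indeterminate product → 0, so the limit = 5.

Final answer: 5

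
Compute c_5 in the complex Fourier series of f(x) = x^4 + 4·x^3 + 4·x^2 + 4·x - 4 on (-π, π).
Compute the real Fourier coefficients first: a_5 = -8·π^2/25 - 352/625, b_5 = 152/125 + 8·π^2/5.
Then c_5 = (a_5 − i·b_5)/2 = -4·π^2/25 - 176/625 - 4·i·π^2/5 - 76·i/125.

Final answer: -4·π^2/25 - 176/625 - 4·i·π^2/5 - 76·i/125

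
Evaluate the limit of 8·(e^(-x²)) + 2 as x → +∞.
Evaluate the dominant behaviour as x → +∞; each term tends to a finite value or vanishes.
Limit = 2.

Final answer: 2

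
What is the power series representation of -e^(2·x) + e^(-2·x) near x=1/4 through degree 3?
(1 - e)·e^(-1/2) + (-2·e - 2)·e^(-1/2)·(x - 1/4) + (2 - 2·e)·e^(-1/2)·(x - 1/4)^2 + (-4·e - 4)·e^(-1/2)·(x - 1/4)^3/3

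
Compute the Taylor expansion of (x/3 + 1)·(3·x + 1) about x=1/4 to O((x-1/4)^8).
91/48 + 23·(x - 1/4)/6 + (x - 1/4)^2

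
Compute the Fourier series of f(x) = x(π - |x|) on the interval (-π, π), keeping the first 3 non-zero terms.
8·sin(x)/π + 8·sin(3·x)/(27·π) + 8·sin(5·x)/(125·π)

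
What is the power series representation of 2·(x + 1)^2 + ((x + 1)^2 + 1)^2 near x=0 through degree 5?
x^4 + 4·x^3 + 10·x^2 + 12·x + 6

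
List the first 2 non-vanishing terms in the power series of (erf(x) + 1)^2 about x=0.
4·x/√(π) + 1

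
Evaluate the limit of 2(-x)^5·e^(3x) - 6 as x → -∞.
The product is a 0·∞ indeterminate form at x → -∞.
Rewrite the product as 2(-x)^5 / e^(-3x) (an ∞/∞ form) and apply L'Hôpital, or use the standard hierarchy e^(3|x|) ≫ |(-x)^5| as x → -∞.
The indeterminate product → 0, so the limit = -6.

Final answer: -6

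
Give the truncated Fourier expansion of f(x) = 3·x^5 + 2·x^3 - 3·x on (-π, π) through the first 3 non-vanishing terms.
(-116·π^2 + 6·π^4 + 690)·sin(x) + (-3·π^4 - 33/2 + 13·π^2)·sin(2·x) + (-28·π^2/9 + 2/27 + 2·π^4)·sin(3·x)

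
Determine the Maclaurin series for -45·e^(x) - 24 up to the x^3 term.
-15·x^3/2 - 45·x^2/2 - 45·x - 69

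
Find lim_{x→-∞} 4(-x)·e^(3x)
This is a 0·∞ indeterminate form at x → -∞.
Rewrite the product as 4(-x) / e^(-3x) (an ∞/∞ form) and apply L'Hôpital, or use the standard hierarchy e^(3|x|) ≫ |(-x)| as x → -∞.
The indeterminate product → 0, so the limit = 0.

Final answer: 0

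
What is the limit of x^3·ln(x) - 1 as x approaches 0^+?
The product is a 0·∞ indeterminate form at x → 0⁺.
Rewrite the product as ln(x) / x^(-3) and apply L'Hôpital, or use the standard hierarchy x^(-3) ≫ |ln x| as x → 0⁺.
The indeterminate product → 0, so the limit = -1.

Final answer: -1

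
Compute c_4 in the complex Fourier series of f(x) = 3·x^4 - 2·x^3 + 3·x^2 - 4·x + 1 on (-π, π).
Compute the real Fourier coefficients first: a_4 = 3/16 + 3·π^2/2, b_4 = 13/8 + π^2.
Then c_4 = (a_4 − i·b_4)/2 = 3/32 + 3·π^2/4 - i·π^2/2 - 13·i/16.

Final answer: 3/32 + 3·π^2/4 - i·π^2/2 - 13·i/16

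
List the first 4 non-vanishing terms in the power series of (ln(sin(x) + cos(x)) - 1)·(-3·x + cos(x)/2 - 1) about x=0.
29·x^3/12 - 9·x^2/4 + 5·x/2 + 1/2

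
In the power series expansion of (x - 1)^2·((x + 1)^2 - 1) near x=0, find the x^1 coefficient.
Expand to order 1: (x - 1)^2·((x + 1)^2 - 1) = 2·x + O(x^2).
The coefficient of x^1 is 2.

Final answer: 2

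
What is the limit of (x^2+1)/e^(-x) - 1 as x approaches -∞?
The quotient is an ∞/∞ indeterminate form as x → -∞.
Compare growth rates of the dominant terms (exponentials ≫ polynomials ≫ logarithms), or apply L'Hôpital's rule; the quotient → 0.
Adding the constant: 0 - 1 = -1. Limit = -1.

Final answer: -1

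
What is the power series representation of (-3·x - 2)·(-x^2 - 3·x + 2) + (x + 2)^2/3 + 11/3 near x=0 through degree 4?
3·x^3 + 34·x^2/3 + 4·x/3 + 1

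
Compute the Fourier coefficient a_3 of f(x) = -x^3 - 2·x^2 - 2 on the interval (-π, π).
a_3 = (1/π) ∫_{-π}^{π} f(x)·cos(3x) dx.
Evaluate the integral (use parity and integration by parts as needed): a_3 = 8/9.

Final answer: 8/9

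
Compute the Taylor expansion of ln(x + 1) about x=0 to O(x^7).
-x^6/6 + x^5/5 - x^4/4 + x^3/3 - x^2/2 + x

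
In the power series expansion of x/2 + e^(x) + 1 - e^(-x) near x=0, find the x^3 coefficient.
Expand to order 3: x/2 + e^(x) + 1 - e^(-x) = x^3/3 + 5·x/2 + 1 + O(x^4).
The coefficient of x^3 is 1/3.

Final answer: 1/3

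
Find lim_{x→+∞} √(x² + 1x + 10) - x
This is an ∞ − ∞ indeterminate form.
Multiply and divide by the conjugate √(x²+1x + 10) + x; the x² terms cancel, leaving (1x + 10)/(√(x²+1x + 10)+x) → 1/2.
Limit = 1/2.

Final answer: 1/2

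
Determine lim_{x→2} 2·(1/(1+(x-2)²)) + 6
Direct substitution at x = 2 gives 8.

Final answer: 8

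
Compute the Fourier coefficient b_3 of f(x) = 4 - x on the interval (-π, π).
b_3 = (1/π) ∫_{-π}^{π} f(x)·sin(3x) dx.
Evaluate the integral (use parity and integration by parts as needed): b_3 = -2/3.

Final answer: -2/3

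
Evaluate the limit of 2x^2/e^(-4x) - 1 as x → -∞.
The quotient is an ∞/∞ indeterminate form as x → -∞.
Compare growth rates of the dominant terms (exponentials ≫ polynomials ≫ logarithms), or apply L'Hôpital's rule; the quotient → 0.
Adding the constant: 0 - 1 = -1. Limit = -1.

Final answer: -1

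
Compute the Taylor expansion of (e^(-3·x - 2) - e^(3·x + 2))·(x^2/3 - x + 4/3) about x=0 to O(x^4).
x^3·(-5·e^(2)/2 - 23·e^(-2)/2) + x^2·(-10·e^(2)/3 + 28·e^(-2)/3) + x·(-3·e^(2) - 5·e^(-2)) - 4·e^(2)/3 + 4·e^(-2)/3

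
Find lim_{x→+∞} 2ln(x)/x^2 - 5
The quotient is an ∞/∞ indeterminate form as x → +∞.
The polynomial denominator x^2 dominates the logarithmic numerator (any positive power of x ≫ ln(x) as x → ∞), so the quotient → 0.
Adding the constant: 0 - 5 = -5. Limit = -5.

Final answer: -5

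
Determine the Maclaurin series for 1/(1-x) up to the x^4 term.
x^4 + x^3 + x^2 + x + 1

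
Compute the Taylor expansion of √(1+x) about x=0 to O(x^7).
-21·x^6/1024 + 7·x^5/256 - 5·x^4/128 + x^3/16 - x^2/8 + x/2 + 1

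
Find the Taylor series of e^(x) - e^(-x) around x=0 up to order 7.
x^7/2520 + x^5/60 + x^3/3 + 2·x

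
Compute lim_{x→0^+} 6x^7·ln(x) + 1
The product is a 0·∞ indeterminate form at x → 0⁺.
Rewrite the product as 6·ln(x) / x^(-7) and apply L'Hôpital, or use the standard hierarchy x^(-7) ≫ |ln x| as x → 0⁺.
The indeterminate product → 0, so the limit = 1.

Final answer: 1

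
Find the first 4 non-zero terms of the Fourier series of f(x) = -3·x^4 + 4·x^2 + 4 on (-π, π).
(-160 + 24·π^2)·cos(x) + (13 - 6·π^2)·cos(2·x) + (-32/9 + 8·π^2/3)·cos(3·x) - 3·π^4/5 + 4 + 4·π^2/3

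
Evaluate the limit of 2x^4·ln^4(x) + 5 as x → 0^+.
The product is a 0·∞ indeterminate form at x → 0⁺.
Rewrite the product as 2·ln^4(x) / x^(-4) and apply L'Hôpital, or use the standard hierarchy x^(-4) ≫ |ln x|^4 as x → 0⁺.
The indeterminate product → 0, so the limit = 5.

Final answer: 5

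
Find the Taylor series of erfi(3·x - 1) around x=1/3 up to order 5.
6·(x - 1/3)/√(π) + 18·(x - 1/3)^3/√(π) + 243·(x - 1/3)^5/(5·√(π))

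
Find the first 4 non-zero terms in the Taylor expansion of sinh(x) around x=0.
x^7/5040 + x^5/120 + x^3/6 + x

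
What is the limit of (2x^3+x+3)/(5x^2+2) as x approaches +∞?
This is an ∞/∞ indeterminate form as x → +∞.
Divide numerator and denominator by x^3 and let the lower-order terms vanish; the numerator's degree 3 exceeds the denominator's degree 2, so the quotient diverges.
Limit = ∞.

Final answer: ∞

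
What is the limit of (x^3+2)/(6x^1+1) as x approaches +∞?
This is an ∞/∞ indeterminate form as x → +∞.
Divide numerator and denominator by x^3 and let the lower-order terms vanish; the numerator's degree 3 exceeds the denominator's degree 1, so the quotient diverges.
Limit = ∞.

Final answer: ∞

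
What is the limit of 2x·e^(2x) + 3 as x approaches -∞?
The product is a 0·∞ indeterminate form at x → -∞.
Rewrite the product as 2x / e^(-2x) (an ∞/∞ form) and apply L'Hôpital, or use the standard hierarchy e^(2|x|) ≫ |x| as x → -∞.
The indeterminate product → 0, so the limit = 3.

Final answer: 3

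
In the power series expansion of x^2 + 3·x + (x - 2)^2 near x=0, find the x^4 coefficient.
Expand to order 4: x^2 + 3·x + (x - 2)^2 = 2·x^2 - x + 4 + O(x^5).
The coefficient of x^4 is 0.

Final answer: 0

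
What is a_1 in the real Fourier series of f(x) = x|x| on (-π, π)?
a_1 = (1/π) ∫_{-π}^{π} f(x)·cos(1x) dx.
Evaluate the integral (use parity and integration by parts as needed): a_1 = 0.

Final answer: 0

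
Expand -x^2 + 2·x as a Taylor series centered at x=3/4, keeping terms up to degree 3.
15/16 + (x - 3/4)/2 - (x - 3/4)^2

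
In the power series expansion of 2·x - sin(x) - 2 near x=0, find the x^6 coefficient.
Expand to order 6: 2·x - sin(x) - 2 = -x^5/120 + x^3/6 + x - 2 + O(x^7).
The coefficient of x^6 is 0.

Final answer: 0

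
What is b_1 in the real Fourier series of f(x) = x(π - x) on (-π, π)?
b_1 = (1/π) ∫_{-π}^{π} f(x)·sin(1x) dx.
Evaluate the integral (use parity and integration by parts as needed): b_1 = 2·π.

Final answer: 2·π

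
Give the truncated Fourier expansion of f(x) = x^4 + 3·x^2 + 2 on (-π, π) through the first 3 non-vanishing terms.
(36 - 8·π^2)·cos(x) + 2·π^2·cos(2·x) + 2 + π^2 + π^4/5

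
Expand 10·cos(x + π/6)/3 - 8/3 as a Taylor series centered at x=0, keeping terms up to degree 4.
5·√(3)·x^4/72 + 5·x^3/18 - 5·√(3)·x^2/6 - 5·x/3 - 8/3 + 5·√(3)/3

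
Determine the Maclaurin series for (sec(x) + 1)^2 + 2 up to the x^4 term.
13·x^4/12 + 2·x^2 + 6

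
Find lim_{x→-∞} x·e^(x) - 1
The product is a 0·∞ indeterminate form at x → -∞.
Rewrite the product as x / e^(-x) (an ∞/∞ form) and apply L'Hôpital, or use the standard hierarchy e^(|x|) ≫ |x| as x → -∞.
The indeterminate product → 0, so the limit = -1.

Final answer: -1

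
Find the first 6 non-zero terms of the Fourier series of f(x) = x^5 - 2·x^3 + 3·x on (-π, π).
(-44·π^2 + 2·π^4 + 270)·sin(x) + (-π^4 - 27/2 + 7·π^2)·sin(2·x) + (-76·π^2/27 + 314/81 + 2·π^4/3)·sin(3·x) + (-π^4/2 - 135/64 + 13·π^2/8)·sin(4·x) + (-28·π^2/25 + 918/625 + 2·π^4/5)·sin(5·x) + (-π^4/3 - 185/162 + 23·π^2/27)·sin(6·x)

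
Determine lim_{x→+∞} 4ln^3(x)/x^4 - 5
The quotient is an ∞/∞ indeterminate form as x → +∞.
The polynomial denominator x^4 dominates the logarithmic numerator (any positive power of x ≫ ln^3(x) as x → ∞), so the quotient → 0.
Adding the constant: 0 - 5 = -5. Limit = -5.

Final answer: -5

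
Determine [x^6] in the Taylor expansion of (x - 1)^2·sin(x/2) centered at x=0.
Expand to order 6: (x - 1)^2·sin(x/2) = -x^6/1920 - 79·x^5/3840 + x^4/24 + 23·x^3/48 - x^2 + x/2 + O(x^7).
The coefficient of x^6 is -1/1920.

Final answer: -1/1920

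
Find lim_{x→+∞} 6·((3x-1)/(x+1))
Evaluate the dominant behaviour as x → +∞; each term tends to a finite value or vanishes.
Limit = 18.

Final answer: 18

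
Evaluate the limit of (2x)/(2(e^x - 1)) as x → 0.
Both numerator and denominator → 0 as x → 0; this is a 0/0 indeterminate form.
Expand each to leading order near x = 0: numerator ~ 2·x, denominator ~ 2·x.
The limit of the ratio is 1.

Final answer: 1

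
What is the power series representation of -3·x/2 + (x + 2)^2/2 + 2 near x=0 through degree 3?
x^2/2 + x/2 + 4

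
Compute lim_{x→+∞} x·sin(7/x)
As x → +∞: let u = 7/x → 0⁺; then x·sin(7/x) = 7·sin(u)/u → 7·1 = 7.
Limit = 7.

Final answer: 7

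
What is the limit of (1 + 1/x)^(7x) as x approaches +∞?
As x → +∞: write (1 + 1/x)^(7x) = ((1 + 1/x)^x)^7 → (e^1)^7 = e^7.
Limit = e^(7).

Final answer: e^(7)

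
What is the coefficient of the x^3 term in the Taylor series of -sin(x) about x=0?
Expand to order 3: -sin(x) = x^3/6 - x + O(x^4).
The coefficient of x^3 is 1/6.

Final answer: 1/6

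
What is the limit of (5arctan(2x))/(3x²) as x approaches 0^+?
Both numerator and denominator → 0 as x → 0^+; this is a 0/0 indeterminate form.
Expand each to leading order near x = 0: numerator ~ 10·x, denominator ~ 3·x^2.
The limit of the ratio is ∞.

Final answer: ∞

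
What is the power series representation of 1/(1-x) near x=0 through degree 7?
x^7 + x^6 + x^5 + x^4 + x^3 + x^2 + x + 1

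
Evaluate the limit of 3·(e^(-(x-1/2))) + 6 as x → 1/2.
Direct substitution at x = 1/2 gives 9.

Final answer: 9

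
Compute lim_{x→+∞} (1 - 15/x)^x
As x → +∞: this is the defining limit (1 - 15/x)^x → e^(-15).
Limit = e^(-15).

Final answer: e^(-15)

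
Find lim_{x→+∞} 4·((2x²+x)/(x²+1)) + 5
Evaluate the dominant behaviour as x → +∞; each term tends to a finite value or vanishes.
Limit = 13.

Final answer: 13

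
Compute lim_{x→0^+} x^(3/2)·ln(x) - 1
The product is a 0·∞ indeterminate form at x → 0⁺.
Rewrite the product as ln(x) / x^(-3/2) and apply L'Hôpital, or use the standard hierarchy x^(-3/2) ≫ |ln x| as x → 0⁺.
The indeterminate product → 0, so the limit = -1.

Final answer: -1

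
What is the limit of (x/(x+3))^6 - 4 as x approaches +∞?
As x → +∞: x/(x+3) = 1/(1 + 3/x) → 1, and the 6th power of a limit-1 base also → 1; with the additive constant, 1 - 4 = -3.
Limit = -3.

Final answer: -3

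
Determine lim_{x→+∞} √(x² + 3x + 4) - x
This is an ∞ − ∞ indeterminate form.
Multiply and divide by the conjugate √(x²+3x + 4) + x; the x² terms cancel, leaving (3x + 4)/(√(x²+3x + 4)+x) → 3/2.
Limit = 3/2.

Final answer: 3/2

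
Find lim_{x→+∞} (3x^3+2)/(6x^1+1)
This is an ∞/∞ indeterminate form as x → +∞.
Divide numerator and denominator by x^3 and let the lower-order terms vanish; the numerator's degree 3 exceeds the denominator's degree 1, so the quotient diverges.
Limit = ∞.

Final answer: ∞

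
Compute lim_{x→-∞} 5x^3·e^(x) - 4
The product is a 0·∞ indeterminate form at x → -∞.
Rewrite the product as 5x^3 / e^(-x) (an ∞/∞ form) and apply L'Hôpital, or use the standard hierarchy e^(|x|) ≫ |x^3| as x → -∞.
The indeterminate product → 0, so the limit = -4.

Final answer: -4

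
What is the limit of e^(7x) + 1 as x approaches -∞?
Evaluate the dominant behaviour as x → -∞; each term tends to a finite value or vanishes.
Limit = 1.

Final answer: 1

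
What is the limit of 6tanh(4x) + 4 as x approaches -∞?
Evaluate the dominant behaviour as x → -∞; each term tends to a finite value or vanishes.
Limit = -2.

Final answer: -2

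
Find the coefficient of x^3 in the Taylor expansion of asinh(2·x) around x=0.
Expand to order 3: asinh(2·x) = -4·x^3/3 + 2·x + O(x^4).
The coefficient of x^3 is -4/3.

Final answer: -4/3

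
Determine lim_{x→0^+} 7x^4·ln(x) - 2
The product is a 0·∞ indeterminate form at x → 0⁺.
Rewrite the product as 7·ln(x) / x^(-4) and apply L'Hôpital, or use the standard hierarchy x^(-4) ≫ |ln x| as x → 0⁺.
The indeterminate product → 0, so the limit = -2.

Final answer: -2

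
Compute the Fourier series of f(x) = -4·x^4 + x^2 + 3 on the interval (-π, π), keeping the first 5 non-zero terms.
(-196 + 32·π^2)·cos(x) + (13 - 8·π^2)·cos(2·x) + (-76/27 + 32·π^2/9)·cos(3·x) + (1 - 2·π^2)·cos(4·x) - 4·π^4/5 + 3 + π^2/3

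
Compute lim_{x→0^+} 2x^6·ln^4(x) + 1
The product is a 0·∞ indeterminate form at x → 0⁺.
Rewrite the product as 2·ln^4(x) / x^(-6) and apply L'Hôpital, or use the standard hierarchy x^(-6) ≫ |ln x|^4 as x → 0⁺.
The indeterminate product → 0, so the limit = 1.

Final answer: 1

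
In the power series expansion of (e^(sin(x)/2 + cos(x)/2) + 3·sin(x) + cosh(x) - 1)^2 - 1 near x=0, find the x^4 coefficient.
e·(2·(1/2 + 3·e^(-1/2))·(-e^(-1/2)/2 - 3/16) - 7/192 + (-1/8 + e^(-1/2)/2)^2 + e^(-1/2)/12)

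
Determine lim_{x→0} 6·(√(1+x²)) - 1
Direct substitution at x = 0 gives 5.

Final answer: 5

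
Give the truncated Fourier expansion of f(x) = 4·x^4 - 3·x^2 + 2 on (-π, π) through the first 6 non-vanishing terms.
(204 - 32·π^2)·cos(x) + (-15 + 8·π^2)·cos(2·x) + (100/27 - 32·π^2/9)·cos(3·x) + (-3/2 + 2·π^2)·cos(4·x) + (492/625 - 32·π^2/25)·cos(5·x) - π^2 + 2 + 4·π^4/5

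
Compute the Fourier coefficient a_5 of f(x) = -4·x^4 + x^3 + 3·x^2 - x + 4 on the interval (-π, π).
a_5 = (1/π) ∫_{-π}^{π} f(x)·cos(5x) dx.
Evaluate the integral (use parity and integration by parts as needed): a_5 = -492/625 + 32·π^2/25.

Final answer: -492/625 + 32·π^2/25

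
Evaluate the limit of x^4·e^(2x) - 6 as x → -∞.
The product is a 0·∞ indeterminate form at x → -∞.
Rewrite the product as x^4 / e^(-2x) (an ∞/∞ form) and apply L'Hôpital, or use the standard hierarchy e^(2|x|) ≫ |x^4| as x → -∞.
The indeterminate product → 0, so the limit = -6.

Final answer: -6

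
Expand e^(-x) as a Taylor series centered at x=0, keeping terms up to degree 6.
x^6/720 - x^5/120 + x^4/24 - x^3/6 + x^2/2 - x + 1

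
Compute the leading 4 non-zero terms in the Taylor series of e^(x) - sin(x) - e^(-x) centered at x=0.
x^7/1680 + x^5/120 + x^3/2 + x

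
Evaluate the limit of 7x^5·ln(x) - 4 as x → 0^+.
The product is a 0·∞ indeterminate form at x → 0⁺.
Rewrite the product as 7·ln(x) / x^(-5) and apply L'Hôpital, or use the standard hierarchy x^(-5) ≫ |ln x| as x → 0⁺.
The indeterminate product → 0, so the limit = -4.

Final answer: -4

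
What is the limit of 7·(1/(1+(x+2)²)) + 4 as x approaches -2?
Direct substitution at x = -2 gives 11.

Final answer: 11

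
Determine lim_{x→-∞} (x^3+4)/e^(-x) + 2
The quotient is an ∞/∞ indeterminate form as x → -∞.
Compare growth rates of the dominant terms (exponentials ≫ polynomials ≫ logarithms), or apply L'Hôpital's rule; the quotient → 0.
Adding the constant: 0 + 2 = 2. Limit = 2.

Final answer: 2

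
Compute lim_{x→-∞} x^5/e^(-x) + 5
The quotient is an ∞/∞ indeterminate form as x → -∞.
Compare growth rates of the dominant terms (exponentials ≫ polynomials ≫ logarithms), or apply L'Hôpital's rule; the quotient → 0.
Adding the constant: 0 + 5 = 5. Limit = 5.

Final answer: 5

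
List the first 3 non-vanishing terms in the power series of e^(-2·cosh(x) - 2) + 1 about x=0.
5·x^4·e^(-4)/12 - x^2·e^(-4) + e^(-4) + 1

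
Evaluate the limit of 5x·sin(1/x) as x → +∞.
As x → +∞: let u = 1/x → 0⁺; then 5·x·sin(1/x) = 5·1·sin(u)/u → 5·1·1 = 5.
Limit = 5.

Final answer: 5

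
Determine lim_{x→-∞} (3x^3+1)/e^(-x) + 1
The quotient is an ∞/∞ indeterminate form as x → -∞.
Compare growth rates of the dominant terms (exponentials ≫ polynomials ≫ logarithms), or apply L'Hôpital's rule; the quotient → 0.
Adding the constant: 0 + 1 = 1. Limit = 1.

Final answer: 1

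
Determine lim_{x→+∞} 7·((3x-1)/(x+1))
Evaluate the dominant behaviour as x → +∞; each term tends to a finite value or vanishes.
Limit = 21.

Final answer: 21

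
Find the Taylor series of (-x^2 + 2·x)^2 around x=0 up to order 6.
x^4 - 4·x^3 + 4·x^2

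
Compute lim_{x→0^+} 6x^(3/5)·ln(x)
This is a 0·∞ indeterminate form at x → 0⁺.
Rewrite the product as 6·ln(x) / x^(-3/5) and apply L'Hôpital, or use the standard hierarchy x^(-3/5) ≫ |ln x| as x → 0⁺.
The indeterminate product → 0, so the limit = 0.

Final answer: 0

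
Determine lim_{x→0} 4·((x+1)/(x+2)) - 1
Direct substitution at x = 0 gives 1.

Final answer: 1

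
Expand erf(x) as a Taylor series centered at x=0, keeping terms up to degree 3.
-2·x^3/(3·√(π)) + 2·x/√(π)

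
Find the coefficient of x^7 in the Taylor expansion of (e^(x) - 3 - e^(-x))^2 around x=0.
Expand to order 7: (e^(x) - 3 - e^(-x))^2 = -x^7/420 + 8·x^6/45 - x^5/10 + 4·x^4/3 - 2·x^3 + 4·x^2 - 12·x + 9 + O(x^8).
The coefficient of x^7 is -1/420.

Final answer: -1/420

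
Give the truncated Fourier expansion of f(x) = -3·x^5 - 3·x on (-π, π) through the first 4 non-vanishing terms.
(-726 - 6·π^4 + 120·π^2)·sin(x) + (-15·π^2 + 51/2 + 3·π^4)·sin(2·x) + (-2·π^4 - 134/27 + 40·π^2/9)·sin(3·x) + (-15·π^2/8 + 141/64 + 3·π^4/2)·sin(4·x)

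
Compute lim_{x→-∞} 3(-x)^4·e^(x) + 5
The product is a 0·∞ indeterminate form at x → -∞.
Rewrite the product as 3(-x)^4 / e^(-x) (an ∞/∞ form) and apply L'Hôpital, or use the standard hierarchy e^(|x|) ≫ |(-x)^4| as x → -∞.
The indeterminate product → 0, so the limit = 5.

Final answer: 5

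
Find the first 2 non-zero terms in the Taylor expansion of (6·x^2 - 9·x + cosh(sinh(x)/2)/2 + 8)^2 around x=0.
289/4 - 153·x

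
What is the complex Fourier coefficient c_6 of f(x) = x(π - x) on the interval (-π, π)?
Compute the real Fourier coefficients first: a_6 = -1/9, b_6 = -π/3.
Then c_6 = (a_6 − i·b_6)/2 = -1/18 + i·π/6.

Final answer: -1/18 + i·π/6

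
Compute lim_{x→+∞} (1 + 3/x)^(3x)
As x → +∞: write (1 + 3/x)^(3x) = ((1 + 3/x)^x)^3 → (e^3)^3 = e^9.
Limit = e^(9).

Final answer: e^(9)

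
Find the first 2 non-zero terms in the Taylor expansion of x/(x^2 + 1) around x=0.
-x^3 + x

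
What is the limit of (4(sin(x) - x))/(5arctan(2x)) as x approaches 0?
Both numerator and denominator → 0 as x → 0; this is a 0/0 indeterminate form.
Expand each to leading order near x = 0: numerator ~ -2·x^3/3, denominator ~ 10·x.
The limit of the ratio is 0.

Final answer: 0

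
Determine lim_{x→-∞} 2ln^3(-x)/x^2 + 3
The quotient is an ∞/∞ indeterminate form as x → -∞.
Compare growth rates of the dominant terms (exponentials ≫ polynomials ≫ logarithms), or apply L'Hôpital's rule; the quotient → 0.
Adding the constant: 0 + 3 = 3. Limit = 3.

Final answer: 3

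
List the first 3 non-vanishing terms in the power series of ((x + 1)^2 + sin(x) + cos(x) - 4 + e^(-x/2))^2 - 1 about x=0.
7·x^3/2 + 5·x^2 - 5·x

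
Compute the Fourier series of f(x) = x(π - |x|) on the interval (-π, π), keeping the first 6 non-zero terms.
8·sin(x)/π + 8·sin(3·x)/(27·π) + 8·sin(5·x)/(125·π) + 8·sin(7·x)/(343·π) + 8·sin(9·x)/(729·π) + 8·sin(11·x)/(1331·π)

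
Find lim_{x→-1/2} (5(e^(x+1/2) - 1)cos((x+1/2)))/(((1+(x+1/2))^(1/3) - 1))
Both numerator and denominator → 0 as x → -1/2; this is a 0/0 indeterminate form.
Expand each to leading order near x = -1/2: numerator ~ 5·(x + 1/2), denominator ~ (x + 1/2)/3.
The limit of the ratio is 15.

Final answer: 15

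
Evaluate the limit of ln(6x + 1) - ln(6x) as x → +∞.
This is an ∞ − ∞ indeterminate form.
Combine the logarithms: ln(6x+1) − ln(6x) = ln((6x+1)/(6x)) = ln(1 + 1/(6x)) → ln(1) = 0.
Limit = 0.

Final answer: 0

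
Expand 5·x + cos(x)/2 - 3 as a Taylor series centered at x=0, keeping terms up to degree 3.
-x^2/4 + 5·x - 5/2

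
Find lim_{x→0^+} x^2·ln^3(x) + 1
The product is a 0·∞ indeterminate form at x → 0⁺.
Rewrite the product as ln^3(x) / x^(-2) and apply L'Hôpital, or use the standard hierarchy x^(-2) ≫ |ln x|^3 as x → 0⁺.
The indeterminate product → 0, so the limit = 1.

Final answer: 1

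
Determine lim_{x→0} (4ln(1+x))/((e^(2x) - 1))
Both numerator and denominator → 0 as x → 0; this is a 0/0 indeterminate form.
Expand each to leading order near x = 0: numerator ~ 4·x, denominator ~ 2·x.
The limit of the ratio is 2.

Final answer: 2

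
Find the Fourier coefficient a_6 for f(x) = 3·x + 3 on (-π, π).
a_6 = (1/π) ∫_{-π}^{π} f(x)·cos(6x) dx.
Evaluate the integral (use parity and integration by parts as needed): a_6 = 0.

Final answer: 0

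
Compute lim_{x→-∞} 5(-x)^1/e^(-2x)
This is an ∞/∞ indeterminate form as x → -∞.
Compare growth rates of the dominant terms (exponentials ≫ polynomials ≫ logarithms), or apply L'Hôpital's rule; the quotient → 0.
Limit = 0.

Final answer: 0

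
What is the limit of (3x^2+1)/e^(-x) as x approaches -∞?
This is an ∞/∞ indeterminate form as x → -∞.
Compare growth rates of the dominant terms (exponentials ≫ polynomials ≫ logarithms), or apply L'Hôpital's rule; the quotient → 0.
Limit = 0.

Final answer: 0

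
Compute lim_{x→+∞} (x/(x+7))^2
As x → +∞: x/(x+7) = 1/(1 + 7/x) → 1, and the 2nd power of a limit-1 base also → 1.
Limit = 1.

Final answer: 1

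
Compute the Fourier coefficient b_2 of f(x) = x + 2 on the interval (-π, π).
b_2 = (1/π) ∫_{-π}^{π} f(x)·sin(2x) dx.
Evaluate the integral (use parity and integration by parts as needed): b_2 = -1.

Final answer: -1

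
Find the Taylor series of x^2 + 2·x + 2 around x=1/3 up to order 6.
25/9 + 8·(x - 1/3)/3 + (x - 1/3)^2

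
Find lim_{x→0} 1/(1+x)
Direct substitution at x = 0 gives 1.

Final answer: 1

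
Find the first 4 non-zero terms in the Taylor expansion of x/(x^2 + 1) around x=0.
-x^7 + x^5 - x^3 + x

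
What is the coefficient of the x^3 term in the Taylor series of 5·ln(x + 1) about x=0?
Expand to order 3: 5·ln(x + 1) = 5·x^3/3 - 5·x^2/2 + 5·x + O(x^4).
The coefficient of x^3 is 5/3.

Final answer: 5/3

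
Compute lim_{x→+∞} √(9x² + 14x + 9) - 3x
As x → +∞: multiply by the conjugate to get (14x+9)/(√(9x²+14x+9)+3x); the denominator ~ 6x, so the limit is 14/6 = 7/3.
Limit = 7/3.

Final answer: 7/3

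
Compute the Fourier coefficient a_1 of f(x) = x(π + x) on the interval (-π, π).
a_1 = (1/π) ∫_{-π}^{π} f(x)·cos(1x) dx.
Evaluate the integral (use parity and integration by parts as needed): a_1 = -4.

Final answer: -4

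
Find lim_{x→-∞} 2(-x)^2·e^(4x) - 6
The product is a 0·∞ indeterminate form at x → -∞.
Rewrite the product as 2(-x)^2 / e^(-4x) (an ∞/∞ form) and apply L'Hôpital, or use the standard hierarchy e^(4|x|) ≫ |(-x)^2| as x → -∞.
The indeterminate product → 0, so the limit = -6.

Final answer: -6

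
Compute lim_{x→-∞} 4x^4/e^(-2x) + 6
The quotient is an ∞/∞ indeterminate form as x → -∞.
Compare growth rates of the dominant terms (exponentials ≫ polynomials ≫ logarithms), or apply L'Hôpital's rule; the quotient → 0.
Adding the constant: 0 + 6 = 6. Limit = 6.

Final answer: 6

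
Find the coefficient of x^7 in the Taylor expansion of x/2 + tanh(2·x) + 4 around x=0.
Expand to order 7: x/2 + tanh(2·x) + 4 = -2176·x^7/315 + 64·x^5/15 - 8·x^3/3 + 5·x/2 + 4 + O(x^8).
The coefficient of x^7 is -2176/315.

Final answer: -2176/315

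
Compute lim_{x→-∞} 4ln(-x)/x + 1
The quotient is an ∞/∞ indeterminate form as x → -∞.
Compare growth rates of the dominant terms (exponentials ≫ polynomials ≫ logarithms), or apply L'Hôpital's rule; the quotient → 0.
Adding the constant: 0 + 1 = 1. Limit = 1.

Final answer: 1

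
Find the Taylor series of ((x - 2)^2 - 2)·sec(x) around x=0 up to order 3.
-2·x^3 + 2·x^2 - 4·x + 2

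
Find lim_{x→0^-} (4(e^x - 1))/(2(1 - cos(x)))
Both numerator and denominator → 0 as x → 0^-; this is a 0/0 indeterminate form.
Expand each to leading order near x = 0: numerator ~ 4·x, denominator ~ x^2.
The limit of the ratio is -∞.

Final answer: -∞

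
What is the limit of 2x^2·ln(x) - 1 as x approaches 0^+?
The product is a 0·∞ indeterminate form at x → 0⁺.
Rewrite the product as 2·ln(x) / x^(-2) and apply L'Hôpital, or use the standard hierarchy x^(-2) ≫ |ln x| as x → 0⁺.
The indeterminate product → 0, so the limit = -1.

Final answer: -1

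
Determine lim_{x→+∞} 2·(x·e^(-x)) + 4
Evaluate the dominant behaviour as x → +∞; each term tends to a finite value or vanishes.
Limit = 4.

Final answer: 4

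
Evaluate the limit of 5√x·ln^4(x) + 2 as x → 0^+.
The product is a 0·∞ indeterminate form at x → 0⁺.
Rewrite the product as 5·ln^4(x) / x^(-1/2) and apply L'Hôpital, or use the standard hierarchy x^(-1/2) ≫ |ln x|^4 as x → 0⁺.
The indeterminate product → 0, so the limit = 2.

Final answer: 2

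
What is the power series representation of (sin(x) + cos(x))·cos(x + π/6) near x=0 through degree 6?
x^6·(-√(3)/45 - 1/45) + x^5·(-1/15 + √(3)/15) + x^4·(1/6 + √(3)/6) + x^3·(1/3 - √(3)/3) + x^2·(-√(3)/2 - 1/2) + x·(-1/2 + √(3)/2) + √(3)/2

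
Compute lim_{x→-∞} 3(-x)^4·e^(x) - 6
The product is a 0·∞ indeterminate form at x → -∞.
Rewrite the product as 3(-x)^4 / e^(-x) (an ∞/∞ form) and apply L'Hôpital, or use the standard hierarchy e^(|x|) ≫ |(-x)^4| as x → -∞.
The indeterminate product → 0, so the limit = -6.

Final answer: -6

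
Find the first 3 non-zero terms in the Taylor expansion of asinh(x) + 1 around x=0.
-x^3/6 + x + 1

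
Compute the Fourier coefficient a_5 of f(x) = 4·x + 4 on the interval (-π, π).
a_5 = (1/π) ∫_{-π}^{π} f(x)·cos(5x) dx.
Evaluate the integral (use parity and integration by parts as needed): a_5 = 0.

Final answer: 0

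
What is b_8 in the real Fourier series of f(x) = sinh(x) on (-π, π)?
b_8 = (1/π) ∫_{-π}^{π} f(x)·sin(8x) dx.
Evaluate the integral (use parity and integration by parts as needed): b_8 = -16·sinh(π)/(65·π).

Final answer: -16·sinh(π)/(65·π)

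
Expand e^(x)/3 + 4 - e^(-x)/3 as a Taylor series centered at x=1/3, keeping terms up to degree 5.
(-1 + e^(2/3) + 12·e^(1/3))·e^(-1/3)/3 + (1 + e^(2/3))·e^(-1/3)·(x - 1/3)/3 + (-1 + e^(2/3))·e^(-1/3)·(x - 1/3)^2/6 + (1 + e^(2/3))·e^(-1/3)·(x - 1/3)^3/18 + (-1 + e^(2/3))·e^(-1/3)·(x - 1/3)^4/72 + (1 + e^(2/3))·e^(-1/3)·(x - 1/3)^5/360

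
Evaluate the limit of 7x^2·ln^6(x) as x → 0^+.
This is a 0·∞ indeterminate form at x → 0⁺.
Rewrite the product as 7·ln^6(x) / x^(-2) and apply L'Hôpital, or use the standard hierarchy x^(-2) ≫ |ln x|^6 as x → 0⁺.
The indeterminate product → 0, so the limit = 0.

Final answer: 0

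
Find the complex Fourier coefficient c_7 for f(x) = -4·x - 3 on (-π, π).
Compute the real Fourier coefficients first: a_7 = 0, b_7 = -8/7.
Then c_7 = (a_7 − i·b_7)/2 = 4·i/7.

Final answer: 4·i/7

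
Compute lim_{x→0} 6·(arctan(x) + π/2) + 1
Direct substitution at x = 0 gives 1 + 3·π.

Final answer: 1 + 3·π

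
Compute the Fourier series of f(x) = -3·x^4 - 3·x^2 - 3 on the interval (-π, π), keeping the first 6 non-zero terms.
(-132 + 24·π^2)·cos(x) + (6 - 6·π^2)·cos(2·x) + (-4/9 + 8·π^2/3)·cos(3·x) + (-3·π^2/2 - 3/16)·cos(4·x) + (156/625 + 24·π^2/25)·cos(5·x) - 3·π^4/5 - π^2 - 3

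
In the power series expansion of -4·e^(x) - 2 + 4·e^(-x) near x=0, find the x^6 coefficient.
Expand to order 6: -4·e^(x) - 2 + 4·e^(-x) = -x^5/15 - 4·x^3/3 - 8·x - 2 + O(x^7).
The coefficient of x^6 is 0.

Final answer: 0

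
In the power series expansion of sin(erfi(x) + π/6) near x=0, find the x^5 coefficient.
Expand to order 5: sin(erfi(x) + π/6) = x^5·(-2·√(3)/(3·π^(3/2)) + 2·√(3)/(15·π^(5/2)) + √(3)/(10·√(π))) + x^4·(-2/(3·π) + 1/(3·π^2)) + x^3·(-2·√(3)/(3·π^(3/2)) + √(3)/(3·√(π))) - x^2/π + √(3)·x/√(π) + 1/2 + O(x^6).
The coefficient of x^5 is -2·√(3)/(3·π^(3/2)) + 2·√(3)/(15·π^(5/2)) + √(3)/(10·√(π)).

Final answer: -2·√(3)/(3·π^(3/2)) + 2·√(3)/(15·π^(5/2)) + √(3)/(10·√(π))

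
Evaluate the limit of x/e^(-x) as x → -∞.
This is an ∞/∞ indeterminate form as x → -∞.
Compare growth rates of the dominant terms (exponentials ≫ polynomials ≫ logarithms), or apply L'Hôpital's rule; the quotient → 0.
Limit = 0.

Final answer: 0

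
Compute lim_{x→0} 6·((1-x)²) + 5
Direct substitution at x = 0 gives 11.

Final answer: 11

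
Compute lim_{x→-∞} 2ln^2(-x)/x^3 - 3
The quotient is an ∞/∞ indeterminate form as x → -∞.
Compare growth rates of the dominant terms (exponentials ≫ polynomials ≫ logarithms), or apply L'Hôpital's rule; the quotient → 0.
Adding the constant: 0 - 3 = -3. Limit = -3.

Final answer: -3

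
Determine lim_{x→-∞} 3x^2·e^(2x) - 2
The product is a 0·∞ indeterminate form at x → -∞.
Rewrite the product as 3x^2 / e^(-2x) (an ∞/∞ form) and apply L'Hôpital, or use the standard hierarchy e^(2|x|) ≫ |x^2| as x → -∞.
The indeterminate product → 0, so the limit = -2.

Final answer: -2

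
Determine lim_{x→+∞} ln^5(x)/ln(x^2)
This is an ∞/∞ indeterminate form as x → +∞.
Write ln(x^2) = 2·ln(x), reducing the quotient to ln^4(x)/2 → ∞.
Limit = ∞.

Final answer: ∞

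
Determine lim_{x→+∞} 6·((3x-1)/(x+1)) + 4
Evaluate the dominant behaviour as x → +∞; each term tends to a finite value or vanishes.
Limit = 22.

Final answer: 22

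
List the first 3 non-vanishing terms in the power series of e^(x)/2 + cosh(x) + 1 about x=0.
3·x^2/4 + x/2 + 5/2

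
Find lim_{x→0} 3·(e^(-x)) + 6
Direct substitution at x = 0 gives 9.

Final answer: 9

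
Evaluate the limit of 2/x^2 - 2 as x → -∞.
Evaluate the dominant behaviour as x → -∞; each term tends to a finite value or vanishes.
Limit = -2.

Final answer: -2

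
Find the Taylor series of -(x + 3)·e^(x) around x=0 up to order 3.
-x^3 - 5·x^2/2 - 4·x - 3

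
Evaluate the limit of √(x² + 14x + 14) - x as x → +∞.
This is an ∞ − ∞ indeterminate form.
Multiply and divide by the conjugate √(x²+14x + 14) + x; the x² terms cancel, leaving (14x + 14)/(√(x²+14x + 14)+x) → 14/2 = 7.
Limit = 7.

Final answer: 7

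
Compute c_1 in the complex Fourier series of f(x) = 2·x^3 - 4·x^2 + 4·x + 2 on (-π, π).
Compute the real Fourier coefficients first: a_1 = 16, b_1 = -16 + 4·π^2.
Then c_1 = (a_1 − i·b_1)/2 = 8 - 2·i·π^2 + 8·i.

Final answer: 8 - 2·i·π^2 + 8·i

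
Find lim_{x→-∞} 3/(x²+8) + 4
Evaluate the dominant behaviour as x → -∞; each term tends to a finite value or vanishes.
Limit = 4.

Final answer: 4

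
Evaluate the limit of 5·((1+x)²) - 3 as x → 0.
Direct substitution at x = 0 gives 2.

Final answer: 2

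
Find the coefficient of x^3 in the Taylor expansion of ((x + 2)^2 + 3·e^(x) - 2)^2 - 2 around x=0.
Expand to order 3: ((x + 2)^2 + 3·e^(x) - 2)^2 - 2 = 40·x^3 + 74·x^2 + 70·x + 23 + O(x^4).
The coefficient of x^3 is 40.

Final answer: 40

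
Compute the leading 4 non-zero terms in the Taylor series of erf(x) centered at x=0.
-x^7/(21·√(π)) + x^5/(5·√(π)) - 2·x^3/(3·√(π)) + 2·x/√(π)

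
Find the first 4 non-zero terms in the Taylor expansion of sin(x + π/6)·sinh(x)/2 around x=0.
-x^5/120 - x^3/12 + √(3)·x^2/4 + x/4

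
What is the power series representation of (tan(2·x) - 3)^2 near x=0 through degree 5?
-128·x^5/5 + 32·x^4/3 - 16·x^3 + 4·x^2 - 12·x + 9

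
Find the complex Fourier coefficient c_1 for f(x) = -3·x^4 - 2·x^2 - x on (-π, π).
Compute the real Fourier coefficients first: a_1 = -136 + 24·π^2, b_1 = -2.
Then c_1 = (a_1 − i·b_1)/2 = -68 + 12·π^2 + i.

Final answer: -68 + 12·π^2 + i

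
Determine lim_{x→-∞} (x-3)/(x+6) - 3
Evaluate the dominant behaviour as x → -∞; each term tends to a finite value or vanishes.
Limit = -2.

Final answer: -2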